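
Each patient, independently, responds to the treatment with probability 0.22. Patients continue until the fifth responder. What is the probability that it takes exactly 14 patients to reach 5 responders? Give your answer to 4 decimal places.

Y = trial on which the fifth success occurs; negative binomial, r=5, p=0.22.
P(Y=14) = C(13,4) · p^5 · (1−p)^9
= 715 · 0.00051536 · 0.10687 = 0.039380

0.0394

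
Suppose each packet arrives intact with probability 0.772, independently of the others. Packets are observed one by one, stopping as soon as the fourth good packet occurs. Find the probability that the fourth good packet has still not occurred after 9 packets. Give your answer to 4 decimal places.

0.0062

Needing more than 9 packets ⇔ fewer than 4 successes in the first 9. With X ~ Binomial(9, 0.772), P(Y > 9) = P(X ≤ 3).
  k=0: C(9,0)·0.772^0·0.228^9 = 0.000002
  k=1: C(9,1)·0.772^1·0.228^8 = 0.000051
  k=2: C(9,2)·0.772^2·0.228^7 = 0.000687
  k=3: C(9,3)·0.772^3·0.228^6 = 0.005429
P(X ≤ 3) = 0.006169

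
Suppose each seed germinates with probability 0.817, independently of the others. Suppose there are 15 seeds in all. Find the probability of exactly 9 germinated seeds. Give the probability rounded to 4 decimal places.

0.0305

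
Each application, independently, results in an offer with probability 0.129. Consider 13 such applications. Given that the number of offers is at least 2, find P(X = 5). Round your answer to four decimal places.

0.0296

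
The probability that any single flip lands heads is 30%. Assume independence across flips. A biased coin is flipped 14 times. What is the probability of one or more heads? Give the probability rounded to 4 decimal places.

P(at least one) = 1 − P(none) = 1 − (1 − 0.30)^14
= 1 − 0.006782 = 0.993218

0.9932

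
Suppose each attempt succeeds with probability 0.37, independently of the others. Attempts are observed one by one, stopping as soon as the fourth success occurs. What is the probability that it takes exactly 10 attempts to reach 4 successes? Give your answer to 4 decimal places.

Y = trial on which the fourth success occurs; negative binomial, r=4, p=0.37.
P(Y=10) = C(9,3) · p^4 · (1−p)^6
= 84 · 0.018742 · 0.062524 = 0.098430

0.0984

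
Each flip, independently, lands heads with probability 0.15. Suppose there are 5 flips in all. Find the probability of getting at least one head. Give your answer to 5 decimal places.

0.55629

P(at least one) = 1 − P(none) = 1 − (1 − 0.15)^5
= 1 − 0.4437053 = 0.5562947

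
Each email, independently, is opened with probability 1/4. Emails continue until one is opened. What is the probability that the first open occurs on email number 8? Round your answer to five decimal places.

Geometric (trials to first success), p = 0.25.
P(Y = 8) = (1−p)^7 · p = 0.13348 · 0.25 = 0.0333710

0.03337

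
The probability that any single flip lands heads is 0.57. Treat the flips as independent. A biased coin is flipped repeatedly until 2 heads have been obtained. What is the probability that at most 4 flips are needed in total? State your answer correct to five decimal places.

Finishing within 4 flips ⇔ at least 2 successes in the first 4. With X ~ Binomial(4, 0.57), P(Y ≤ 4) = 1 − P(X ≤ 1).
  k=0: C(4,0)·0.57^0·0.43^4 = 0.0341880
  k=1: C(4,1)·0.57^1·0.43^3 = 0.1812760
1 − 0.2154640 = 0.7845360

0.78454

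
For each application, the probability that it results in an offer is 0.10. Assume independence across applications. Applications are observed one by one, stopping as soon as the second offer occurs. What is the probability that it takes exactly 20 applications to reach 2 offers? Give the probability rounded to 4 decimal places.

Y = trial on which the second success occurs; negative binomial, r=2, p=0.10.
P(Y=20) = C(19,1) · p^2 · (1−p)^18
= 19 · 0.01 · 0.15009 = 0.028518

0.0285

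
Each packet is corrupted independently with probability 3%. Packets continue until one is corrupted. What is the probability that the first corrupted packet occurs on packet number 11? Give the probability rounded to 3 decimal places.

0.022

Geometric (trials to first success), p = 0.03.
P(Y = 11) = (1−p)^10 · p = 0.73742 · 0.03 = 0.02212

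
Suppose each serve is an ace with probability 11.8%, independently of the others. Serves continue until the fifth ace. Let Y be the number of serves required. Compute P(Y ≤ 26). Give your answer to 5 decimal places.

0.18569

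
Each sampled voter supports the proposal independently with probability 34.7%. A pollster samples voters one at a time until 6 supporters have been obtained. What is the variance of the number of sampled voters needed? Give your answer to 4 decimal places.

Y = total sampled voters until the sixth success; negative binomial with r=6, p=0.347.
Var(Y) = r(1−p)/p² = 6·0.653 / 0.347² = 32.539096

32.5391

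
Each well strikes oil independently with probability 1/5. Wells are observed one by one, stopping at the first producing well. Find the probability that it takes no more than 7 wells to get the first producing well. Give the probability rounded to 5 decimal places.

Y = number of wells to the first success; geometric, p = 0.20.
P(Y ≤ 7) = 1 − (1−p)^7 = 1 − 0.2097152 = 0.7902848

0.79028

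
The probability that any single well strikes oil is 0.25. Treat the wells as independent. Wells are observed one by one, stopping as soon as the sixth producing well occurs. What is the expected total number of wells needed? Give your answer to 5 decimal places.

24.00000

Y = total wells until the sixth success; negative binomial with r=6, p=0.25.
E[Y] = r / p = 6 / 0.25 = 24.0000000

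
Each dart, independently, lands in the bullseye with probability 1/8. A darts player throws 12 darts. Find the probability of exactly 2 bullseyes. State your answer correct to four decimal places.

0.2713

X ~ Binomial(n=12, p=0.125).
P(X=2) = C(12,2) · p^2 · (1−p)^10
= 66 · 0.015625 · 0.26308 = 0.271297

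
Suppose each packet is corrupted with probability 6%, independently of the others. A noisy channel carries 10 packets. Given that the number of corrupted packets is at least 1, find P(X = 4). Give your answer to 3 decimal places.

X ~ Binomial(10, 0.06). Want P(X=4 | X≥1) = P(X=4) / P(X≥1).
P(X=4) = C(10,4)·0.06^4·0.94^6 = 0.00188
P(X≥1) = 1 − 0.53862 = 0.46138
Ratio = 0.00188 / 0.46138 = 0.00407

0.004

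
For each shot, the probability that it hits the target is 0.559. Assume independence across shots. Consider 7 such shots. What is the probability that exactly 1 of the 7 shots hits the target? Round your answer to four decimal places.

0.0288

X ~ Binomial(n=7, p=0.559).
P(X=1) = C(7,1) · p^1 · (1−p)^6
= 7 · 0.559 · 0.0073558 = 0.028783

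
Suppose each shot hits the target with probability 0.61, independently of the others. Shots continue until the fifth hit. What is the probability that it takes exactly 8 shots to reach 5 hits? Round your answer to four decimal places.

0.1754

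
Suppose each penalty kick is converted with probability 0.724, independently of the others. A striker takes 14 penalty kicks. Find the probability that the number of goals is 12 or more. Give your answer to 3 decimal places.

0.213

X ~ Binomial(14, 0.724); P(X ≥ 12) = Σ C(14,k) p^k (1−p)^(14−k) over k:
  k=12: C(14,12)·0.724^12·0.276^2 = 0.14379
  k=13: C(14,13)·0.724^13·0.276^1 = 0.05803
  k=14: C(14,14)·0.724^14·0.276^0 = 0.01087
Total = 0.21269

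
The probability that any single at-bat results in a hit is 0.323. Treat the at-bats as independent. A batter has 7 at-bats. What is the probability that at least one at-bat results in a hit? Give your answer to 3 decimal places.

0.935

P(at least one) = 1 − P(none) = 1 − (1 − 0.323)^7
= 1 − 0.06518 = 0.93482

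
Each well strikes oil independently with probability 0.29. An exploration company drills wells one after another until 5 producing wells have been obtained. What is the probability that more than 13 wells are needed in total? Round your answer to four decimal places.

0.6840

Needing more than 13 wells ⇔ fewer than 5 successes in the first 13. With X ~ Binomial(13, 0.29), P(Y > 13) = P(X ≤ 4).
  k=0: C(13,0)·0.29^0·0.71^13 = 0.011651
  k=1: C(13,1)·0.29^1·0.71^12 = 0.061865
  k=2: C(13,2)·0.29^2·0.71^11 = 0.151612
  k=3: C(13,3)·0.29^3·0.71^10 = 0.227062
  k=4: C(13,4)·0.29^4·0.71^9 = 0.231859
P(X ≤ 4) = 0.684047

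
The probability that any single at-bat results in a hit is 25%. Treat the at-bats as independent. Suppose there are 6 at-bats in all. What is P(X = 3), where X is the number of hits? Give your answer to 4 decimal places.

0.1318

X ~ Binomial(n=6, p=0.25).
P(X=3) = C(6,3) · p^3 · (1−p)^3
= 20 · 0.015625 · 0.42188 = 0.131836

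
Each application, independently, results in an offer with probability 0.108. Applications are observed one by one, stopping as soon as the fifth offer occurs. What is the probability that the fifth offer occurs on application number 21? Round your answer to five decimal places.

0.01144

Y = trial on which the fifth success occurs; negative binomial, r=5, p=0.108.
P(Y=21) = C(20,4) · p^5 · (1−p)^16
= 4845 · 1.4693e-05 · 0.16063 = 0.0114354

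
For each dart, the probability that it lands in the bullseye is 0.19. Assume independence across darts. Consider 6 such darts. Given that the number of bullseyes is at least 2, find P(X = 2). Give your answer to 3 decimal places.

0.728

X ~ Binomial(6, 0.19). Want P(X=2 | X≥2) = P(X=2) / P(X≥2).
P(X=2) = C(6,2)·0.19^2·0.81^4 = 0.23310
P(X≥2) = 1 − 0.28243 − 0.39749 = 0.32008
Ratio = 0.23310 / 0.32008 = 0.72826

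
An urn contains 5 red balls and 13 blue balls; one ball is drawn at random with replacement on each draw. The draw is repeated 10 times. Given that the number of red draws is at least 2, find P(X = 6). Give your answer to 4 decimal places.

X ~ Binomial(10, 0.277778). Want P(X=6 | X≥2) = P(X=6) / P(X≥2).
P(X=6) = C(10,6)·0.277778^6·0.722222^4 = 0.026247
P(X≥2) = 1 − 0.038611 − 0.148503 = 0.812886
Ratio = 0.026247 / 0.812886 = 0.032289

0.0323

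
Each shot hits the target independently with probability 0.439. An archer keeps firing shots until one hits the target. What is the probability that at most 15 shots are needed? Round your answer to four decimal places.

Y = number of shots to the first success; geometric, p = 0.439.
P(Y ≤ 15) = 1 − (1−p)^15 = 1 − 0.000172 = 0.999828

0.9998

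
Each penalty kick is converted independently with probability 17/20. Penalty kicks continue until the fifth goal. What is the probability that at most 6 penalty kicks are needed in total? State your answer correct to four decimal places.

Finishing within 6 penalty kicks ⇔ at least 5 successes in the first 6. With X ~ Binomial(6, 0.85), P(Y ≤ 6) = 1 − P(X ≤ 4).
  k=0: C(6,0)·0.85^0·0.15^6 = 0.000011
  k=1: C(6,1)·0.85^1·0.15^5 = 0.000387
  k=2: C(6,2)·0.85^2·0.15^4 = 0.005486
  k=3: C(6,3)·0.85^3·0.15^3 = 0.041453
  k=4: C(6,4)·0.85^4·0.15^2 = 0.176177
1 − 0.223516 = 0.776484

0.7765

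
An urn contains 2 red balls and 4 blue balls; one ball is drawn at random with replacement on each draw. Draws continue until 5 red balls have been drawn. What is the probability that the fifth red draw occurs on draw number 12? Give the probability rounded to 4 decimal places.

0.0795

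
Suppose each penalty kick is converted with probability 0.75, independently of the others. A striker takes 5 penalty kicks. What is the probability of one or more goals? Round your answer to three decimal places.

0.999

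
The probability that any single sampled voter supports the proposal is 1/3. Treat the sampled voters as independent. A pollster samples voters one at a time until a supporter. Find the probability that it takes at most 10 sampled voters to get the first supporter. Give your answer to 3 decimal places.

Y = number of sampled voters to the first success; geometric, p = 0.333333.
P(Y ≤ 10) = 1 − (1−p)^10 = 1 − 0.01734 = 0.98266

0.983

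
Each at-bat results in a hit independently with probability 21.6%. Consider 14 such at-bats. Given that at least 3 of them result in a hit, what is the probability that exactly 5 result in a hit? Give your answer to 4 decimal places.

X ~ Binomial(14, 0.216). Want P(X=5 | X≥3) = P(X=5) / P(X≥3).
P(X=5) = C(14,5)·0.216^5·0.784^9 = 0.105336
P(X≥3) = 1 − 0.033146 − 0.127847 − 0.228951 = 0.610057
Ratio = 0.105336 / 0.610057 = 0.172666

0.1727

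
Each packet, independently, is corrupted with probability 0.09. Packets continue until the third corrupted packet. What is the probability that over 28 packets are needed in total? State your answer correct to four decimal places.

Needing more than 28 packets ⇔ fewer than 3 successes in the first 28. With X ~ Binomial(28, 0.09), P(Y > 28) = P(X ≤ 2).
  k=0: C(28,0)·0.09^0·0.91^28 = 0.071311
  k=1: C(28,1)·0.09^1·0.91^27 = 0.197478
  k=2: C(28,2)·0.09^2·0.91^26 = 0.263665
P(X ≤ 2) = 0.532454

0.5325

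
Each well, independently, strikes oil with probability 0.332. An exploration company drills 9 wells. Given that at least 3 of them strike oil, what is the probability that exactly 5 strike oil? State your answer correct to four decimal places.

X ~ Binomial(9, 0.332). Want P(X=5 | X≥3) = P(X=5) / P(X≥3).
P(X=5) = C(9,5)·0.332^5·0.668^4 = 0.101197
P(X≥3) = 1 − 0.026484 − 0.118466 − 0.235512 = 0.619538
Ratio = 0.101197 / 0.619538 = 0.163342

0.1633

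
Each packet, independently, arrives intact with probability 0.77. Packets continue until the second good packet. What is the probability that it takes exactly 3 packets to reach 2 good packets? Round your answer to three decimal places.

Y = trial on which the second success occurs; negative binomial, r=2, p=0.77.
P(Y=3) = C(2,1) · p^2 · (1−p)^1
= 2 · 0.5929 · 0.23 = 0.27273

0.273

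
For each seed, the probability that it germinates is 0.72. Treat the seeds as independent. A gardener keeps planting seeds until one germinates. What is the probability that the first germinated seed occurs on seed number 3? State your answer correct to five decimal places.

Geometric (trials to first success), p = 0.72.
P(Y = 3) = (1−p)^2 · p = 0.0784 · 0.72 = 0.0564480

0.05645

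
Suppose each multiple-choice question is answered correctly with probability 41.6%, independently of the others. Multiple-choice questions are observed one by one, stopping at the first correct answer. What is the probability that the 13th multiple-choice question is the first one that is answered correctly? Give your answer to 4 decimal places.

Geometric (trials to first success), p = 0.416.
P(Y = 13) = (1−p)^12 · p = 0.0015738 · 0.416 = 0.000655

0.0007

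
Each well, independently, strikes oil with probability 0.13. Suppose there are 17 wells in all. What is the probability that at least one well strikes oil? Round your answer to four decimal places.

P(at least one) = 1 − P(none) = 1 − (1 − 0.13)^17
= 1 − 0.093719 = 0.906281

0.9063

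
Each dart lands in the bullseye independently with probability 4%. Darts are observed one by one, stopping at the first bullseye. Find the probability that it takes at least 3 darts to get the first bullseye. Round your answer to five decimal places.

Y = number of darts to the first success; geometric, p = 0.04.
P(Y > 2) = P(first 2 all fail) = (1−p)^2 = 0.9216000

0.92160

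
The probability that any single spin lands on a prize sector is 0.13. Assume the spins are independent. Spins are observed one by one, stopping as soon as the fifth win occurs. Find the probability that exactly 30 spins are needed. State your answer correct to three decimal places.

0.027

Y = trial on which the fifth success occurs; negative binomial, r=5, p=0.13.
P(Y=30) = C(29,4) · p^5 · (1−p)^25
= 23751 · 3.7129e-05 · 0.03076 = 0.02713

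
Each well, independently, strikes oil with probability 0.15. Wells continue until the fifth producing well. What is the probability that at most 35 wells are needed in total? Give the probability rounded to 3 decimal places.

Finishing within 35 wells ⇔ at least 5 successes in the first 35. With X ~ Binomial(35, 0.15), P(Y ≤ 35) = 1 − P(X ≤ 4).
  k=0: C(35,0)·0.15^0·0.85^35 = 0.00339
  k=1: C(35,1)·0.15^1·0.85^34 = 0.02091
  k=2: C(35,2)·0.15^2·0.85^33 = 0.06274
  k=3: C(35,3)·0.15^3·0.85^32 = 0.12178
  k=4: C(35,4)·0.15^4·0.85^31 = 0.17193
1 − 0.38075 = 0.61925

0.619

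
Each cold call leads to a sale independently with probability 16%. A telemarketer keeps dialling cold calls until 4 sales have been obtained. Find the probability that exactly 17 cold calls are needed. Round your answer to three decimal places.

0.038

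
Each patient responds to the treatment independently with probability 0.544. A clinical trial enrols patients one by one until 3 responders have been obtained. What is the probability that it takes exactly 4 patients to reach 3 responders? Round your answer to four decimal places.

Y = trial on which the third success occurs; negative binomial, r=3, p=0.544.
P(Y=4) = C(3,2) · p^3 · (1−p)^1
= 3 · 0.16099 · 0.456 = 0.220233

0.2202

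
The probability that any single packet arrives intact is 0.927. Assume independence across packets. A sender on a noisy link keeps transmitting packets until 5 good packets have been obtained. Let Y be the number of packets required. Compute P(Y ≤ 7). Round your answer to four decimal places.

0.9891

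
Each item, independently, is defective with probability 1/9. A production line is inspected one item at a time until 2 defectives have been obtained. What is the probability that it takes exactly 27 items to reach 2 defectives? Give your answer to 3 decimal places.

0.017

Y = trial on which the second success occurs; negative binomial, r=2, p=0.111111.
P(Y=27) = C(26,1) · p^2 · (1−p)^25
= 26 · 0.012346 · 0.052624 = 0.01689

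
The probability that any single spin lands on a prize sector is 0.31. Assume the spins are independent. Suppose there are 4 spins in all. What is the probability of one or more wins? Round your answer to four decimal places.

0.7733

P(at least one) = 1 − P(none) = 1 − (1 − 0.31)^4
= 1 − 0.226671 = 0.773329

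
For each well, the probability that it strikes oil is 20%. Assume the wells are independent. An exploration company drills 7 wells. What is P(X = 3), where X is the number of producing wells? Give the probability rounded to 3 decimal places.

X ~ Binomial(n=7, p=0.20).
P(X=3) = C(7,3) · p^3 · (1−p)^4
= 35 · 0.008 · 0.4096 = 0.11469

0.115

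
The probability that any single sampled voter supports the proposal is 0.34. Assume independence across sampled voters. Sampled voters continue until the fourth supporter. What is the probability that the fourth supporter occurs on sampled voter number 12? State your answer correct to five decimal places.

Y = trial on which the fourth success occurs; negative binomial, r=4, p=0.34.
P(Y=12) = C(11,3) · p^4 · (1−p)^8
= 165 · 0.013363 · 0.036004 = 0.0793873

0.07939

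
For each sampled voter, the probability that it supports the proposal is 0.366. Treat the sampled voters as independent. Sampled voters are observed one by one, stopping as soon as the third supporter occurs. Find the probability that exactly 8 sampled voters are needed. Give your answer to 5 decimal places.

Y = trial on which the third success occurs; negative binomial, r=3, p=0.366.
P(Y=8) = C(7,2) · p^3 · (1−p)^5
= 21 · 0.049028 · 0.10243 = 0.1054651

0.10547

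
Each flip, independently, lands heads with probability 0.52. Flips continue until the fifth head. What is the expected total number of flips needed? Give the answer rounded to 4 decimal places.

9.6154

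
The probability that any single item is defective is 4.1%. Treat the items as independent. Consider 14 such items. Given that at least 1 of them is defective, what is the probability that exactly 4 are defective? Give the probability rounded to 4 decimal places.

0.0042

X ~ Binomial(14, 0.041). Want P(X=4 | X≥1) = P(X=4) / P(X≥1).
P(X=4) = C(14,4)·0.041^4·0.959^10 = 0.001861
P(X≥1) = 1 − 0.556494 = 0.443506
Ratio = 0.001861 / 0.443506 = 0.004196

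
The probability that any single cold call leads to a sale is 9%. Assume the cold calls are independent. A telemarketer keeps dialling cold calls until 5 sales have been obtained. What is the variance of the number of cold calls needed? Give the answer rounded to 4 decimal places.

Y = total cold calls until the fifth success; negative binomial with r=5, p=0.09.
Var(Y) = r(1−p)/p² = 5·0.91 / 0.09² = 561.728395

561.7284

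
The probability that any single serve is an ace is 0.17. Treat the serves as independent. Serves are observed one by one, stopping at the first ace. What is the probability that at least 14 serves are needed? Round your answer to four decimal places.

0.0887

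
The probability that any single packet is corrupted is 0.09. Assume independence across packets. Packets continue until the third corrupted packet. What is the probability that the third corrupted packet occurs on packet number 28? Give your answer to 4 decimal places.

Y = trial on which the third success occurs; negative binomial, r=3, p=0.09.
P(Y=28) = C(27,2) · p^3 · (1−p)^25
= 351 · 0.000729 · 0.094631 = 0.024214

0.0242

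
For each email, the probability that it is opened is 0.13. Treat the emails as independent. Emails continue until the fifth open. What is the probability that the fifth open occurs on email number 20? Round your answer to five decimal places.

Y = trial on which the fifth success occurs; negative binomial, r=5, p=0.13.
P(Y=20) = C(19,4) · p^5 · (1−p)^15
= 3876 · 3.7129e-05 · 0.12382 = 0.0178192

0.01782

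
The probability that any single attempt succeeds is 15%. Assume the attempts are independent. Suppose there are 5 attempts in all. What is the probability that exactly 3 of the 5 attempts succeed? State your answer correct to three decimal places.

0.024

X ~ Binomial(n=5, p=0.15).
P(X=3) = C(5,3) · p^3 · (1−p)^2
= 10 · 0.003375 · 0.7225 = 0.02438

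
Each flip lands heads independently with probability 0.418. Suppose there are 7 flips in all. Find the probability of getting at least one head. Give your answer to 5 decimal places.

P(at least one) = 1 − P(none) = 1 − (1 − 0.418)^7
= 1 − 0.0226183 = 0.9773817

0.97738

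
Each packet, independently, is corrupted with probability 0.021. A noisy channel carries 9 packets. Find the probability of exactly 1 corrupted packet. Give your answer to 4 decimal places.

0.1595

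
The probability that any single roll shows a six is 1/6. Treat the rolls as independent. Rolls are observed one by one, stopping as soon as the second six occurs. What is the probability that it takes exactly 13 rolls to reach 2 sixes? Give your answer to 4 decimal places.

0.0449

Y = trial on which the second success occurs; negative binomial, r=2, p=0.166667.
P(Y=13) = C(12,1) · p^2 · (1−p)^11
= 12 · 0.027778 · 0.13459 = 0.044863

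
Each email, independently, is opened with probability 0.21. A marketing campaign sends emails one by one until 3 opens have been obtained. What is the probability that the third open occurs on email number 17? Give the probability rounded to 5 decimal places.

Y = trial on which the third success occurs; negative binomial, r=3, p=0.21.
P(Y=17) = C(16,2) · p^3 · (1−p)^14
= 120 · 0.009261 · 0.036879 = 0.0409844

0.04098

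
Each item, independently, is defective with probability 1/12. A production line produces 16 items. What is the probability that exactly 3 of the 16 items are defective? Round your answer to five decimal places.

X ~ Binomial(n=16, p=0.083333).
P(X=3) = C(16,3) · p^3 · (1−p)^13
= 560 · 0.0005787 · 0.32266 = 0.1045666

0.10457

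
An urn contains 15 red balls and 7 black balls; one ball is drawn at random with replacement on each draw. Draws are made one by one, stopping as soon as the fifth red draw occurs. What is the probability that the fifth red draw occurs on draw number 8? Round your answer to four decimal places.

0.1661

Y = trial on which the fifth success occurs; negative binomial, r=5, p=0.681818.
P(Y=8) = C(7,4) · p^5 · (1−p)^3
= 35 · 0.14735 · 0.032213 = 0.166126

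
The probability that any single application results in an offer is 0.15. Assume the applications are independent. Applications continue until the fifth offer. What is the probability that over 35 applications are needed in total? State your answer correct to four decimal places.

0.3807

Needing more than 35 applications ⇔ fewer than 5 successes in the first 35. With X ~ Binomial(35, 0.15), P(Y > 35) = P(X ≤ 4).
  k=0: C(35,0)·0.15^0·0.85^35 = 0.003386
  k=1: C(35,1)·0.15^1·0.85^34 = 0.020912
  k=2: C(35,2)·0.15^2·0.85^33 = 0.062737
  k=3: C(35,3)·0.15^3·0.85^32 = 0.121784
  k=4: C(35,4)·0.15^4·0.85^31 = 0.171930
P(X ≤ 4) = 0.380749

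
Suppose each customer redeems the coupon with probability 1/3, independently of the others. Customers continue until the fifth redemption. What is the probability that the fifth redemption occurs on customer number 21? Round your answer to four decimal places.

0.0304

Y = trial on which the fifth success occurs; negative binomial, r=5, p=0.333333.
P(Y=21) = C(20,4) · p^5 · (1−p)^16
= 4845 · 0.0041152 · 0.0015224 = 0.030355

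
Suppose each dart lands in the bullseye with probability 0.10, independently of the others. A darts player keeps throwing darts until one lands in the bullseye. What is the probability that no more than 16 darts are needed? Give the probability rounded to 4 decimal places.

Y = number of darts to the first success; geometric, p = 0.10.
P(Y ≤ 16) = 1 − (1−p)^16 = 1 − 0.185302 = 0.814698

0.8147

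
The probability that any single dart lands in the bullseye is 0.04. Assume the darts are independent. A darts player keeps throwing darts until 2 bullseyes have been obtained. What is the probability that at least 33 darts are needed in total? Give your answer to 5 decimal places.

Needing more than 32 darts ⇔ fewer than 2 successes in the first 32. With X ~ Binomial(32, 0.04), P(Y > 32) = P(X ≤ 1).
  k=0: C(32,0)·0.04^0·0.96^32 = 0.2708192
  k=1: C(32,1)·0.04^1·0.96^31 = 0.3610923
P(X ≤ 1) = 0.6319115

0.63191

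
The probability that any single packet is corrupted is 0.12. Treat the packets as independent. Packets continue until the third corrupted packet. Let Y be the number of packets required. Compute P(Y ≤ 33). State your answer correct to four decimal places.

Finishing within 33 packets ⇔ at least 3 successes in the first 33. With X ~ Binomial(33, 0.12), P(Y ≤ 33) = 1 − P(X ≤ 2).
  k=0: C(33,0)·0.12^0·0.88^33 = 0.014721
  k=1: C(33,1)·0.12^1·0.88^32 = 0.066243
  k=2: C(33,2)·0.12^2·0.88^31 = 0.144530
1 − 0.225494 = 0.774506

0.7745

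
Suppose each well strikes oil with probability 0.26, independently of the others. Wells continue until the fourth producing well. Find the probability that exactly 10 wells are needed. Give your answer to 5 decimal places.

Y = trial on which the fourth success occurs; negative binomial, r=4, p=0.26.
P(Y=10) = C(9,3) · p^4 · (1−p)^6
= 84 · 0.0045698 · 0.16421 = 0.0630323

0.06303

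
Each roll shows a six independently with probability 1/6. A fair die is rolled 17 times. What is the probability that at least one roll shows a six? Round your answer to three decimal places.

0.955

P(at least one) = 1 − P(none) = 1 − (1 − 0.166667)^17
= 1 − 0.04507 = 0.95493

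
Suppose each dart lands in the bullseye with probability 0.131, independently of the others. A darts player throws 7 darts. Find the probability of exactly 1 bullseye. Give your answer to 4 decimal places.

0.3949

X ~ Binomial(n=7, p=0.131).
P(X=1) = C(7,1) · p^1 · (1−p)^6
= 7 · 0.131 · 0.43064 = 0.394901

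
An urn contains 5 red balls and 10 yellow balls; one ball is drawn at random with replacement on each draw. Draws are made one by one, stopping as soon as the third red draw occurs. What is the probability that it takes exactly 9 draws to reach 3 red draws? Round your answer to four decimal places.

0.0910

Y = trial on which the third success occurs; negative binomial, r=3, p=0.333333.
P(Y=9) = C(8,2) · p^3 · (1−p)^6
= 28 · 0.037037 · 0.087791 = 0.091043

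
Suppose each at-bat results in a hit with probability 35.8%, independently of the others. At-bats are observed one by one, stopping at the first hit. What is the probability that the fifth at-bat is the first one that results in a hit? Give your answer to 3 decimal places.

0.061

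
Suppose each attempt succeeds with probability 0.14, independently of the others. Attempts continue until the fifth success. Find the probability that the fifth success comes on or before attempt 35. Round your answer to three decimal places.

Finishing within 35 attempts ⇔ at least 5 successes in the first 35. With X ~ Binomial(35, 0.14), P(Y ≤ 35) = 1 − P(X ≤ 4).
  k=0: C(35,0)·0.14^0·0.86^35 = 0.00510
  k=1: C(35,1)·0.14^1·0.86^34 = 0.02905
  k=2: C(35,2)·0.14^2·0.86^33 = 0.08039
  k=3: C(35,3)·0.14^3·0.86^32 = 0.14396
  k=4: C(35,4)·0.14^4·0.86^31 = 0.18748
1 − 0.44599 = 0.55401

0.554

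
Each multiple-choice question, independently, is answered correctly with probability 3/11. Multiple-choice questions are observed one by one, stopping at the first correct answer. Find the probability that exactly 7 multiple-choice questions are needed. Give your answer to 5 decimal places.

0.04036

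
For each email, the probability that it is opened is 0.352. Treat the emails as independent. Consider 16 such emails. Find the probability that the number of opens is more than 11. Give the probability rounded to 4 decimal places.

0.0014

X ~ Binomial(16, 0.352); P(X ≥ 12) = Σ C(16,k) p^k (1−p)^(16−k) over k:
  k=12: C(16,12)·0.352^12·0.648^4 = 0.001161
  k=13: C(16,13)·0.352^13·0.648^3 = 0.000194
  k=14: C(16,14)·0.352^14·0.648^2 = 0.000023
  k=15: C(16,15)·0.352^15·0.648^1 = 0.000002
  k=16: C(16,16)·0.352^16·0.648^0 = 0.000000
Total = 0.001379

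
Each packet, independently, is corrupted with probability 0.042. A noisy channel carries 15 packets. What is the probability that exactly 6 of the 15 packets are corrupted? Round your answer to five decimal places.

0.00002

X ~ Binomial(n=15, p=0.042).
P(X=6) = C(15,6) · p^6 · (1−p)^9
= 5005 · 5.489e-09 · 0.67966 = 0.0000187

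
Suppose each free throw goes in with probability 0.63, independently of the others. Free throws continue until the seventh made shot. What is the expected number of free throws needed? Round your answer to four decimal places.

Y = total free throws until the seventh success; negative binomial with r=7, p=0.63.
E[Y] = r / p = 7 / 0.63 = 11.111111

11.1111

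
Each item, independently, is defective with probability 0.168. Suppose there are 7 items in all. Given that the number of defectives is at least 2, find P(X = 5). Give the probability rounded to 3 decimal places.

0.006

X ~ Binomial(7, 0.168). Want P(X=5 | X≥2) = P(X=5) / P(X≥2).
P(X=5) = C(7,5)·0.168^5·0.832^2 = 0.00195
P(X≥2) = 1 − 0.27597 − 0.39007 = 0.33395
Ratio = 0.00195 / 0.33395 = 0.00583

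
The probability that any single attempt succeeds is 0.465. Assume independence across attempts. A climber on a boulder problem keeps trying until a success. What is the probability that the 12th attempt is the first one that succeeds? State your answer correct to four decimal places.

0.0005

Geometric (trials to first success), p = 0.465.
P(Y = 12) = (1−p)^11 · p = 0.0010278 · 0.465 = 0.000478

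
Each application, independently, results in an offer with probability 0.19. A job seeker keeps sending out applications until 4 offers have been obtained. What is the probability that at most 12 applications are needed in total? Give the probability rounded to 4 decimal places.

0.1795

Finishing within 12 applications ⇔ at least 4 successes in the first 12. With X ~ Binomial(12, 0.19), P(Y ≤ 12) = 1 − P(X ≤ 3).
  k=0: C(12,0)·0.19^0·0.81^12 = 0.079766
  k=1: C(12,1)·0.19^1·0.81^11 = 0.224528
  k=2: C(12,2)·0.19^2·0.81^10 = 0.289669
  k=3: C(12,3)·0.19^3·0.81^9 = 0.226490
1 − 0.820453 = 0.179547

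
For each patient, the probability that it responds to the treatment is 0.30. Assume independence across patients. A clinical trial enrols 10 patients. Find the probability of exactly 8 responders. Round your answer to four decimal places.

0.0014

X ~ Binomial(n=10, p=0.30).
P(X=8) = C(10,8) · p^8 · (1−p)^2
= 45 · 6.561e-05 · 0.49 = 0.001447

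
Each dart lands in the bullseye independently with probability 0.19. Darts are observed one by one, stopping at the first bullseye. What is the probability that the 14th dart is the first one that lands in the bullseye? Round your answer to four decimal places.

Geometric (trials to first success), p = 0.19.
P(Y = 14) = (1−p)^13 · p = 0.064611 · 0.19 = 0.012276

0.0123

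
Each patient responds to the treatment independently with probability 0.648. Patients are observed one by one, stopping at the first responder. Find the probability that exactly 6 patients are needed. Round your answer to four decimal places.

Geometric (trials to first success), p = 0.648.
P(Y = 6) = (1−p)^5 · p = 0.005404 · 0.648 = 0.003502

0.0035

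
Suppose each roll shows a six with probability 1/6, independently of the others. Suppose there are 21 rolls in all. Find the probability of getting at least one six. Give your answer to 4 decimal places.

0.9783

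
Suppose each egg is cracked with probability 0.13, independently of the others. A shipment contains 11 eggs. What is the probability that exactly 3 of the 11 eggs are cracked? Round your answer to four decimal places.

X ~ Binomial(n=11, p=0.13).
P(X=3) = C(11,3) · p^3 · (1−p)^8
= 165 · 0.002197 · 0.32821 = 0.118978

0.1190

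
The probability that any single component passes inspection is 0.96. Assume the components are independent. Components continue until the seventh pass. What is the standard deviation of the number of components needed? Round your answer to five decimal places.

Y = total components until the seventh success; negative binomial with r=7, p=0.96.
SD(Y) = √[r(1−p)/p²] = √(0.3038194) = 0.5511982

0.55120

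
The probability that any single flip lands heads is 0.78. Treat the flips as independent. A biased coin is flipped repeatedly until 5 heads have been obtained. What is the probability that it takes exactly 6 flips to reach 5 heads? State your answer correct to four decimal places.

0.3176

Y = trial on which the fifth success occurs; negative binomial, r=5, p=0.78.
P(Y=6) = C(5,4) · p^5 · (1−p)^1
= 5 · 0.28872 · 0.22 = 0.317589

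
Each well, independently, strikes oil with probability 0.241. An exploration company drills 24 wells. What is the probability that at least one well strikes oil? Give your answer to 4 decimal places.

0.9987

P(at least one) = 1 − P(none) = 1 − (1 − 0.241)^24
= 1 − 0.001336 = 0.998664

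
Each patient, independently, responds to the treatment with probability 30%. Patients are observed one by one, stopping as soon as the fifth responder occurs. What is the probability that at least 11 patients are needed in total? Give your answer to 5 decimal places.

Needing more than 10 patients ⇔ fewer than 5 successes in the first 10. With X ~ Binomial(10, 0.30), P(Y > 10) = P(X ≤ 4).
  k=0: C(10,0)·0.30^0·0.70^10 = 0.0282475
  k=1: C(10,1)·0.30^1·0.70^9 = 0.1210608
  k=2: C(10,2)·0.30^2·0.70^8 = 0.2334744
  k=3: C(10,3)·0.30^3·0.70^7 = 0.2668279
  k=4: C(10,4)·0.30^4·0.70^6 = 0.2001209
P(X ≤ 4) = 0.8497317

0.84973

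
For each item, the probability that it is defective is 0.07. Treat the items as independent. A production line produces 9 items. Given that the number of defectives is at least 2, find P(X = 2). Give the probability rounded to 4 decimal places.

0.8354

X ~ Binomial(9, 0.07). Want P(X=2 | X≥2) = P(X=2) / P(X≥2).
P(X=2) = C(9,2)·0.07^2·0.93^7 = 0.106140
P(X≥2) = 1 − 0.520411 − 0.352537 = 0.127052
Ratio = 0.106140 / 0.127052 = 0.835404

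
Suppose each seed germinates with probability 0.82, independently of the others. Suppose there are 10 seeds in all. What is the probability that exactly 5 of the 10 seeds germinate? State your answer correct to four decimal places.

0.0177

X ~ Binomial(n=10, p=0.82).
P(X=5) = C(10,5) · p^5 · (1−p)^5
= 252 · 0.37074 · 0.00018896 = 0.017654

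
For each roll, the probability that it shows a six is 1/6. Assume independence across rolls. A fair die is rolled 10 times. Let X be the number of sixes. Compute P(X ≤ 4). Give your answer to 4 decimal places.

0.9845

X ~ Binomial(10, 0.166667); P(X ≤ 4) = Σ C(10,k) p^k (1−p)^(10−k) over k:
  k=0: C(10,0)·0.166667^0·0.833333^10 = 0.161506
  k=1: C(10,1)·0.166667^1·0.833333^9 = 0.323011
  k=2: C(10,2)·0.166667^2·0.833333^8 = 0.290710
  k=3: C(10,3)·0.166667^3·0.833333^7 = 0.155045
  k=4: C(10,4)·0.166667^4·0.833333^6 = 0.054266
Total = 0.984538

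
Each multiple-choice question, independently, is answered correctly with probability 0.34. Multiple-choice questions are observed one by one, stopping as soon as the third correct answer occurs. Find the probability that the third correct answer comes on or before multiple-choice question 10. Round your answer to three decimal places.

Finishing within 10 multiple-choice questions ⇔ at least 3 successes in the first 10. With X ~ Binomial(10, 0.34), P(Y ≤ 10) = 1 − P(X ≤ 2).
  k=0: C(10,0)·0.34^0·0.66^10 = 0.01568
  k=1: C(10,1)·0.34^1·0.66^9 = 0.08079
  k=2: C(10,2)·0.34^2·0.66^8 = 0.18729
1 − 0.28377 = 0.71623

0.716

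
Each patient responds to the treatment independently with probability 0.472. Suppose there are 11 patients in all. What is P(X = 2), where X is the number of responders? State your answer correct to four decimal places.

0.0391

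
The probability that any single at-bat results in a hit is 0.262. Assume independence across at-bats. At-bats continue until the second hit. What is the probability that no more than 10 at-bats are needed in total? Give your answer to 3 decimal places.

0.782

Finishing within 10 at-bats ⇔ at least 2 successes in the first 10. With X ~ Binomial(10, 0.262), P(Y ≤ 10) = 1 − P(X ≤ 1).
  k=0: C(10,0)·0.262^0·0.738^10 = 0.04793
  k=1: C(10,1)·0.262^1·0.738^9 = 0.17014
1 − 0.21807 = 0.78193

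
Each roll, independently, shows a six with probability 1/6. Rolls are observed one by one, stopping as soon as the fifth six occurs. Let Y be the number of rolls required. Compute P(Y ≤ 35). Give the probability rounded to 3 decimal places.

Finishing within 35 rolls ⇔ at least 5 successes in the first 35. With X ~ Binomial(35, 0.166667), P(Y ≤ 35) = 1 − P(X ≤ 4).
  k=0: C(35,0)·0.166667^0·0.833333^35 = 0.00169
  k=1: C(35,1)·0.166667^1·0.833333^34 = 0.01185
  k=2: C(35,2)·0.166667^2·0.833333^33 = 0.04029
  k=3: C(35,3)·0.166667^3·0.833333^32 = 0.08865
  k=4: C(35,4)·0.166667^4·0.833333^31 = 0.14183
1 − 0.28432 = 0.71568

0.716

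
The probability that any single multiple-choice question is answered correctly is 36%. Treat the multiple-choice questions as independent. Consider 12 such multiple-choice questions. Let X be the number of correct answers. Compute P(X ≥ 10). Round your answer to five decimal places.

X ~ Binomial(12, 0.36); P(X ≥ 10) = Σ C(12,k) p^k (1−p)^(12−k) over k:
  k=10: C(12,10)·0.36^10·0.64^2 = 0.0009884
  k=11: C(12,11)·0.36^11·0.64^1 = 0.0001011
  k=12: C(12,12)·0.36^12·0.64^0 = 0.0000047
Total = 0.0010942

0.00109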